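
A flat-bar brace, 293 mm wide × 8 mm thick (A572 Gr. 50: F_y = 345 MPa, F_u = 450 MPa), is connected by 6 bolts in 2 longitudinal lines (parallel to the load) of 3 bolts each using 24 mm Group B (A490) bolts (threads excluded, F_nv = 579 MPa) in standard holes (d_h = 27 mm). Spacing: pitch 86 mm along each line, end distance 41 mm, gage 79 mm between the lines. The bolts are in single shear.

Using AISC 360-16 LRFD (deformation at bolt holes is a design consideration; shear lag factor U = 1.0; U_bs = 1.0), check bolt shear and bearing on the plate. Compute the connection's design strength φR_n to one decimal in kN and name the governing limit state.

800.3 kN (bearing governs)

Bolt shear: A_b = π(24)²/4 = 452.39 mm². φR_n = 0.75 × 579 × 452.39 × 6 × 1 = 1178.7 kN.
Bearing (8 mm plate, F_u = 450 MPa): end bolts L_c = 41 − 27/2 = 27.5, R_n = min(1.2×27.5×8×450, 2.4×24×8×450) = 118.8 kN/bolt; interior L_c = 86 − 27 = 59, R_n = 207.36 kN/bolt. φR_n = 0.75 × (2×118.8 + 4×207.36) = 800.3 kN.
Governing: min(1178.7, 800.3) = 800.3 kN → bearing.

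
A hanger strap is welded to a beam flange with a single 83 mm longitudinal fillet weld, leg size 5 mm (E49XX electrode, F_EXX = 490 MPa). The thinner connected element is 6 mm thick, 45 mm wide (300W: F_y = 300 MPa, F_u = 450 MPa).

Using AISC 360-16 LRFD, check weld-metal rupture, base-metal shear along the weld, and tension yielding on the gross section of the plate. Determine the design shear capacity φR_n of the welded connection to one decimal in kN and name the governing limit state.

Weld metal: throat = 0.707×5 = 3.535 mm, L = 83 mm. φR_n = 0.75 × 0.6 × 490 × 3.535 × 83 = 64.7 kN.
Base metal shear (6 mm plate): yield φR_n = 1.0×0.6×300×6×83 = 89.6 kN; rupture φR_n = 0.75×0.6×450×6×83 = 100.8 kN; take 89.6 kN (yield).
Tension yield (gross): A_g = 45×6 = 270 mm². φR_n = 0.90 × 300 × 270 = 72.9 kN.
Governing: min(64.7, 89.6, 72.9) = 64.7 kN → weld metal.

64.7 kN (weld metal governs)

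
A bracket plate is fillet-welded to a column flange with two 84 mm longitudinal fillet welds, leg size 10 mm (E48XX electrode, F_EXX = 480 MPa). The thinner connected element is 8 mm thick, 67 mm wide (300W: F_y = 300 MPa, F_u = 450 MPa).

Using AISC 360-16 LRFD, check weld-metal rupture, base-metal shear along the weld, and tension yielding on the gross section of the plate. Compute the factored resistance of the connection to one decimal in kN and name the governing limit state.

144.7 kN (gross-section yield governs)

Weld metal: throat = 0.707×10 = 7.07 mm, L = 2×84 = 168 mm. φR_n = 0.75 × 0.6 × 480 × 7.07 × 168 = 256.6 kN.
Base metal shear (8 mm plate): yield φR_n = 1.0×0.6×300×8×168 = 241.9 kN; rupture φR_n = 0.75×0.6×450×8×168 = 272.2 kN; take 241.9 kN (yield).
Tension yield (gross): A_g = 67×8 = 536 mm². φR_n = 0.90 × 300 × 536 = 144.7 kN.
Governing: min(256.6, 241.9, 144.7) = 144.7 kN → gross-section yield.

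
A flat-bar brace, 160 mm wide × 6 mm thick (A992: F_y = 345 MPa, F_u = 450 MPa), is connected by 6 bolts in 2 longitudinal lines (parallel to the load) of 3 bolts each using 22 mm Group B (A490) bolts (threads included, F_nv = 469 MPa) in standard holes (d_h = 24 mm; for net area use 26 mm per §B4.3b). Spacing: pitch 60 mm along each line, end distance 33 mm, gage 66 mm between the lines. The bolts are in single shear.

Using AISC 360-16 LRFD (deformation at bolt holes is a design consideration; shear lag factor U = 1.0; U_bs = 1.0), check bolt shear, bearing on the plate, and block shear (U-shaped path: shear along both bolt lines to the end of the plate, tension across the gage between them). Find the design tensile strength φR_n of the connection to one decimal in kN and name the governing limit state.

294.8 kN (block shear governs)

Bolt shear: A_b = π(22)²/4 = 380.13 mm². φR_n = 0.75 × 469 × 380.13 × 6 × 1 = 802.3 kN.
Bearing (6 mm plate, F_u = 450 MPa): end bolts L_c = 33 − 24/2 = 21, R_n = min(1.2×21×6×450, 2.4×22×6×450) = 68.04 kN/bolt; interior L_c = 60 − 24 = 36, R_n = 116.64 kN/bolt. φR_n = 0.75 × (2×68.04 + 4×116.64) = 452.0 kN.
Block shear: shear path 2×[33+2×60] = 2×153 mm, A_gv = 1836, A_nv = 2×(153 − 2.5×26)×6 = 1056 mm²; tension across gage: (66 − 1×26)×6 = 240 mm². R_n = min(0.6×450×1056, 0.6×345×1836) + 1.0×450×240 = min(285.12, 380.05) + 108 = 393.12 kN. φR_n = 0.75 × 393.12 = 294.8 kN.
Governing: min(802.3, 452.0, 294.8) = 294.8 kN → block shear.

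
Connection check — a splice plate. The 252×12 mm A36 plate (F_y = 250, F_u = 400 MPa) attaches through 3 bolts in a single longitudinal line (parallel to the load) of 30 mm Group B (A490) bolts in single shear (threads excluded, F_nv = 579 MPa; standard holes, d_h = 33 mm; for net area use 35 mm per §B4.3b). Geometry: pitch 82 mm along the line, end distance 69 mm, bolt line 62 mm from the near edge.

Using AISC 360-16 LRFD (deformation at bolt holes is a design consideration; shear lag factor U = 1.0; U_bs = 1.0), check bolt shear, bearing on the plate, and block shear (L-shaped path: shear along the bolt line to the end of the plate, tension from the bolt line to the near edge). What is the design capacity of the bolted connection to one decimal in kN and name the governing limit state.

474.5 kN (block shear governs)

Bolt shear: A_b = π(30)²/4 = 706.86 mm². φR_n = 0.75 × 579 × 706.86 × 3 × 1 = 920.9 kN.
Bearing (12 mm plate, F_u = 400 MPa): end bolts L_c = 69 − 33/2 = 52.5, R_n = min(1.2×52.5×12×400, 2.4×30×12×400) = 302.4 kN/bolt; interior L_c = 82 − 33 = 49, R_n = 282.24 kN/bolt. φR_n = 0.75 × (1×302.4 + 2×282.24) = 650.2 kN.
Block shear: shear path 1×[69+2×82] = 1×233 mm, A_gv = 2796, A_nv = 1×(233 − 2.5×35)×12 = 1746 mm²; tension to near edge: (62 − 0.5×35)×12 = 534 mm². R_n = min(0.6×400×1746, 0.6×250×2796) + 1.0×400×534 = min(419.04, 419.4) + 213.6 = 632.64 kN. φR_n = 0.75 × 632.64 = 474.5 kN.
Governing: min(920.9, 650.2, 474.5) = 474.5 kN → block shear.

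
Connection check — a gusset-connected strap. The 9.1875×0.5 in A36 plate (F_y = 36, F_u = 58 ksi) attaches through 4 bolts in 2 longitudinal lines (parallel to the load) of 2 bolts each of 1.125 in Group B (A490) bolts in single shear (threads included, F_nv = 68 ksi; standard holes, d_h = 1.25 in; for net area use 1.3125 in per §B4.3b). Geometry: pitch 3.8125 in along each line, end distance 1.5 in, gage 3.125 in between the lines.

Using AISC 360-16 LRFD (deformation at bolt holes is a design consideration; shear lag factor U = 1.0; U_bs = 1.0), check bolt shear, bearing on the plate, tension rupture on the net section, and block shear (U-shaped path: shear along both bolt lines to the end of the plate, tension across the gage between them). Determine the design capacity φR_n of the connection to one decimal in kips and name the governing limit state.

Bolt shear: A_b = π(1.125)²/4 = 0.99402 in². φR_n = 0.75 × 68 × 0.99402 × 4 × 1 = 202.8 kips.
Bearing (0.5 in plate, F_u = 58 ksi): end bolts L_c = 1.5 − 1.25/2 = 0.875, R_n = min(1.2×0.875×0.5×58, 2.4×1.125×0.5×58) = 30.45 kips/bolt; interior L_c = 3.8125 − 1.25 = 2.5625, R_n = 78.3 kips/bolt. φR_n = 0.75 × (2×30.45 + 2×78.3) = 163.1 kips.
Tension rupture (net): A_n = (9.1875 − 2×1.3125)×0.5 = 3.2813 in² (U = 1.0, A_e = A_n). φR_n = 0.75 × 58 × 3.2813 = 142.7 kips.
Block shear: shear path 2×[1.5+1×3.8125] = 2×5.3125 in, A_gv = 5.3125, A_nv = 2×(5.3125 − 1.5×1.3125)×0.5 = 3.3438 in²; tension across gage: (3.125 − 1×1.3125)×0.5 = 0.90625 in². R_n = min(0.6×58×3.3438, 0.6×36×5.3125) + 1.0×58×0.90625 = min(116.36, 114.75) + 52.563 = 167.31 kips. φR_n = 0.75 × 167.31 = 125.5 kips.
Governing: min(202.8, 163.1, 142.7, 125.5) = 125.5 kips → block shear.

125.5 kips (block shear governs)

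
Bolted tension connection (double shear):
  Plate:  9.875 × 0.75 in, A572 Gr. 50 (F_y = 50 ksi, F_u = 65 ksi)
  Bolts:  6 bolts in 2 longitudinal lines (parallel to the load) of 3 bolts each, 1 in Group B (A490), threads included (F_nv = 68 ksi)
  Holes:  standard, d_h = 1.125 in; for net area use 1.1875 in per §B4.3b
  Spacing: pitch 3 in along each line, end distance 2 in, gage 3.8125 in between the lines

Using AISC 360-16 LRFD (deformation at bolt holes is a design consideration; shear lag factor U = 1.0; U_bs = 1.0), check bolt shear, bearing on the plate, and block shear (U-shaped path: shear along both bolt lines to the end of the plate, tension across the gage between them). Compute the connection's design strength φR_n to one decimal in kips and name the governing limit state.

Bolt shear: A_b = π(1)²/4 = 0.7854 in². φR_n = 0.75 × 68 × 0.7854 × 6 × 2 = 480.7 kips.
Bearing (0.75 in plate, F_u = 65 ksi): end bolts L_c = 2 − 1.125/2 = 1.4375, R_n = min(1.2×1.4375×0.75×65, 2.4×1×0.75×65) = 84.094 kips/bolt; interior L_c = 3 − 1.125 = 1.875, R_n = 109.69 kips/bolt. φR_n = 0.75 × (2×84.094 + 4×109.69) = 455.2 kips.
Block shear: shear path 2×[2+2×3] = 2×8 in, A_gv = 12, A_nv = 2×(8 − 2.5×1.1875)×0.75 = 7.5469 in²; tension across gage: (3.8125 − 1×1.1875)×0.75 = 1.9688 in². R_n = min(0.6×65×7.5469, 0.6×50×12) + 1.0×65×1.9688 = min(294.33, 360) + 127.97 = 422.3 kips. φR_n = 0.75 × 422.3 = 316.7 kips.
Governing: min(480.7, 455.2, 316.7) = 316.7 kips → block shear.

316.7 kips (block shear governs)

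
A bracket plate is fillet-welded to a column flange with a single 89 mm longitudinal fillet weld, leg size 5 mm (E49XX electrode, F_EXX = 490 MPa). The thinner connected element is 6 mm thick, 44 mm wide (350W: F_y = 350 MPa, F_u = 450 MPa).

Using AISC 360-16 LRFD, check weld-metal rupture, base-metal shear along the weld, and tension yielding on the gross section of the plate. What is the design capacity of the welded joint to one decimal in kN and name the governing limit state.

Weld metal: throat = 0.707×5 = 3.535 mm, L = 89 mm. φR_n = 0.75 × 0.6 × 490 × 3.535 × 89 = 69.4 kN.
Base metal shear (6 mm plate): yield φR_n = 1.0×0.6×350×6×89 = 112.1 kN; rupture φR_n = 0.75×0.6×450×6×89 = 108.1 kN; take 108.1 kN (rupture).
Tension yield (gross): A_g = 44×6 = 264 mm². φR_n = 0.90 × 350 × 264 = 83.2 kN.
Governing: min(69.4, 108.1, 83.2) = 69.4 kN → weld metal.

69.4 kN (weld metal governs)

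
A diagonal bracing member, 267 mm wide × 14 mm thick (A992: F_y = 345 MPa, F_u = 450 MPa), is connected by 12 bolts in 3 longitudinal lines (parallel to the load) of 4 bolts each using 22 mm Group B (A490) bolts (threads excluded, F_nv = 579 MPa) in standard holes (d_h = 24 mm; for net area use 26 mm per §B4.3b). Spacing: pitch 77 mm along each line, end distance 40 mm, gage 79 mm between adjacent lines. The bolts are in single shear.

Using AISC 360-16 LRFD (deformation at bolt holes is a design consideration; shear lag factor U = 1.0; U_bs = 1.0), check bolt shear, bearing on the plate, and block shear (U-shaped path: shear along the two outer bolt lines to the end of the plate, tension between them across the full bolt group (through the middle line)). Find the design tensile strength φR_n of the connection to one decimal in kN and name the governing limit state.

1521.5 kN (block shear governs)

Bolt shear: A_b = π(22)²/4 = 380.13 mm². φR_n = 0.75 × 579 × 380.13 × 12 × 1 = 1980.9 kN.
Bearing (14 mm plate, F_u = 450 MPa): end bolts L_c = 40 − 24/2 = 28, R_n = min(1.2×28×14×450, 2.4×22×14×450) = 211.68 kN/bolt; interior L_c = 77 − 24 = 53, R_n = 332.64 kN/bolt. φR_n = 0.75 × (3×211.68 + 9×332.64) = 2721.6 kN.
Block shear: shear path 2×[40+3×77] = 2×271 mm, A_gv = 7588, A_nv = 2×(271 − 3.5×26)×14 = 5040 mm²; tension across gage: (158 − 2×26)×14 = 1484 mm². R_n = min(0.6×450×5040, 0.6×345×7588) + 1.0×450×1484 = min(1360.8, 1570.7) + 667.8 = 2028.6 kN. φR_n = 0.75 × 2028.6 = 1521.5 kN.
Governing: min(1980.9, 2721.6, 1521.5) = 1521.5 kN → block shear.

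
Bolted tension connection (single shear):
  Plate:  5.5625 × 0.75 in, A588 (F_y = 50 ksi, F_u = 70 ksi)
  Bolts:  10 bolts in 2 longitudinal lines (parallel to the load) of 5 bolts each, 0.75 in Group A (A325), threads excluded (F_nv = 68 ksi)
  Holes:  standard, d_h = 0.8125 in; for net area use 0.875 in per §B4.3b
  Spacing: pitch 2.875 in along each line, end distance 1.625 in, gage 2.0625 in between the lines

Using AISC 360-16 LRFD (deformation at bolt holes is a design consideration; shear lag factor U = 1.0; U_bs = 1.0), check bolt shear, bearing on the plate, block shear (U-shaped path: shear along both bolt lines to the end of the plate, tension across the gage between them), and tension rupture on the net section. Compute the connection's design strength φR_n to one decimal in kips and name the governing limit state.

Bolt shear: A_b = π(0.75)²/4 = 0.44179 in². φR_n = 0.75 × 68 × 0.44179 × 10 × 1 = 225.3 kips.
Bearing (0.75 in plate, F_u = 70 ksi): end bolts L_c = 1.625 − 0.8125/2 = 1.21875, R_n = min(1.2×1.21875×0.75×70, 2.4×0.75×0.75×70) = 76.781 kips/bolt; interior L_c = 2.875 − 0.8125 = 2.0625, R_n = 94.5 kips/bolt. φR_n = 0.75 × (2×76.781 + 8×94.5) = 682.2 kips.
Block shear: shear path 2×[1.625+4×2.875] = 2×13.125 in, A_gv = 19.688, A_nv = 2×(13.125 − 4.5×0.875)×0.75 = 13.781 in²; tension across gage: (2.0625 − 1×0.875)×0.75 = 0.89063 in². R_n = min(0.6×70×13.781, 0.6×50×19.688) + 1.0×70×0.89063 = min(578.8, 590.64) + 62.344 = 641.14 kips. φR_n = 0.75 × 641.14 = 480.9 kips.
Tension rupture (net): A_n = (5.5625 − 2×0.875)×0.75 = 2.8594 in² (U = 1.0, A_e = A_n). φR_n = 0.75 × 70 × 2.8594 = 150.1 kips.
Governing: min(225.3, 682.2, 480.9, 150.1) = 150.1 kips → net-section rupture.

150.1 kips (net-section rupture governs)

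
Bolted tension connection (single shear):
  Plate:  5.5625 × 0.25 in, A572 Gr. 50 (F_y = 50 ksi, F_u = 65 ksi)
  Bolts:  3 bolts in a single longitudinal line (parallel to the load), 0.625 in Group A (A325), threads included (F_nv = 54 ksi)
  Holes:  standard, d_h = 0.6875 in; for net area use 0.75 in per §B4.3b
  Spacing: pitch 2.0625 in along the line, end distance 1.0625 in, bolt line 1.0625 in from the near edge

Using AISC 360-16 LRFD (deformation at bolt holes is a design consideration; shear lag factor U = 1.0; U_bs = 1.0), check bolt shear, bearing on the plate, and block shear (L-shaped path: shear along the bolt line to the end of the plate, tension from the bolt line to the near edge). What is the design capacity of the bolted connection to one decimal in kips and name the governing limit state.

Bolt shear: A_b = π(0.625)²/4 = 0.3068 in². φR_n = 0.75 × 54 × 0.3068 × 3 × 1 = 37.3 kips.
Bearing (0.25 in plate, F_u = 65 ksi): end bolts L_c = 1.0625 − 0.6875/2 = 0.71875, R_n = min(1.2×0.71875×0.25×65, 2.4×0.625×0.25×65) = 14.016 kips/bolt; interior L_c = 2.0625 − 0.6875 = 1.375, R_n = 24.375 kips/bolt. φR_n = 0.75 × (1×14.016 + 2×24.375) = 47.1 kips.
Block shear: shear path 1×[1.0625+2×2.0625] = 1×5.1875 in, A_gv = 1.2969, A_nv = 1×(5.1875 − 2.5×0.75)×0.25 = 0.82813 in²; tension to near edge: (1.0625 − 0.5×0.75)×0.25 = 0.17188 in². R_n = min(0.6×65×0.82813, 0.6×50×1.2969) + 1.0×65×0.17188 = min(32.297, 38.907) + 11.172 = 43.469 kips. φR_n = 0.75 × 43.469 = 32.6 kips.
Governing: min(37.3, 47.1, 32.6) = 32.6 kips → block shear.

32.6 kips (block shear governs)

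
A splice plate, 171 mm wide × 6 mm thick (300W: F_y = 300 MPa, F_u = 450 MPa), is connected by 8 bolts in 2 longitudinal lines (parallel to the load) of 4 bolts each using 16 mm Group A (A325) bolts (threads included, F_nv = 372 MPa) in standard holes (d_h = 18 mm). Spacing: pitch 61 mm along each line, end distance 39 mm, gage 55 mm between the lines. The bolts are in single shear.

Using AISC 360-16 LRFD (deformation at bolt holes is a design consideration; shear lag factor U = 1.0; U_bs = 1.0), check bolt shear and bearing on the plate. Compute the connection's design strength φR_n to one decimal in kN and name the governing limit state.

Bolt shear: A_b = π(16)²/4 = 201.06 mm². φR_n = 0.75 × 372 × 201.06 × 8 × 1 = 448.8 kN.
Bearing (6 mm plate, F_u = 450 MPa): end bolts L_c = 39 − 18/2 = 30, R_n = min(1.2×30×6×450, 2.4×16×6×450) = 97.2 kN/bolt; interior L_c = 61 − 18 = 43, R_n = 103.68 kN/bolt. φR_n = 0.75 × (2×97.2 + 6×103.68) = 612.4 kN.
Governing: min(448.8, 612.4) = 448.8 kN → bolt shear.

448.8 kN (bolt shear governs)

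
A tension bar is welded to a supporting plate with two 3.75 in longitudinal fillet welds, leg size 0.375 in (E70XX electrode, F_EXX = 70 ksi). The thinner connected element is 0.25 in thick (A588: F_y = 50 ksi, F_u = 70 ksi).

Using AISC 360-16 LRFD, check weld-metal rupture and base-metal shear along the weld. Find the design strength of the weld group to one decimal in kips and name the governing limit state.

Weld metal: throat = 0.707×0.375 = 0.26513 in, L = 2×3.75 = 7.5 in. φR_n = 0.75 × 0.6 × 70 × 0.26513 × 7.5 = 62.6 kips.
Base metal shear (0.25 in plate): yield φR_n = 1.0×0.6×50×0.25×7.5 = 56.3 kips; rupture φR_n = 0.75×0.6×70×0.25×7.5 = 59.1 kips; take 56.3 kips (yield).
Governing: min(62.6, 56.3) = 56.3 kips → base-metal shear.

56.3 kips (base-metal shear governs)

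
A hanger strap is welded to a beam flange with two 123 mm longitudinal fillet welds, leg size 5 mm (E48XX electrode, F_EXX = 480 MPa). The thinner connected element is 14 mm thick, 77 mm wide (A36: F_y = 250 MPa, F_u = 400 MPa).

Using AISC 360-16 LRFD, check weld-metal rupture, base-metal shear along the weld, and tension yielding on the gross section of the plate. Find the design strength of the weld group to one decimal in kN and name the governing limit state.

Weld metal: throat = 0.707×5 = 3.535 mm, L = 2×123 = 246 mm. φR_n = 0.75 × 0.6 × 480 × 3.535 × 246 = 187.8 kN.
Base metal shear (14 mm plate): yield φR_n = 1.0×0.6×250×14×246 = 516.6 kN; rupture φR_n = 0.75×0.6×400×14×246 = 619.9 kN; take 516.6 kN (yield).
Tension yield (gross): A_g = 77×14 = 1078 mm². φR_n = 0.90 × 250 × 1078 = 242.6 kN.
Governing: min(187.8, 516.6, 242.6) = 187.8 kN → weld metal.

187.8 kN (weld metal governs)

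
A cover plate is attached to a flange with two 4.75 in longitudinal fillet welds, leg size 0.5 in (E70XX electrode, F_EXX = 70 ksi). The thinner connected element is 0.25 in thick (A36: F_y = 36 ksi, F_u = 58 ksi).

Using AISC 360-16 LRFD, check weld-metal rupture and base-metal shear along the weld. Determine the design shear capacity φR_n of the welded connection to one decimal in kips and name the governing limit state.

Weld metal: throat = 0.707×0.5 = 0.3535 in, L = 2×4.75 = 9.5 in. φR_n = 0.75 × 0.6 × 70 × 0.3535 × 9.5 = 105.8 kips.
Base metal shear (0.25 in plate): yield φR_n = 1.0×0.6×36×0.25×9.5 = 51.3 kips; rupture φR_n = 0.75×0.6×58×0.25×9.5 = 62.0 kips; take 51.3 kips (yield).
Governing: min(105.8, 51.3) = 51.3 kips → base-metal shear.

51.3 kips (base-metal shear governs)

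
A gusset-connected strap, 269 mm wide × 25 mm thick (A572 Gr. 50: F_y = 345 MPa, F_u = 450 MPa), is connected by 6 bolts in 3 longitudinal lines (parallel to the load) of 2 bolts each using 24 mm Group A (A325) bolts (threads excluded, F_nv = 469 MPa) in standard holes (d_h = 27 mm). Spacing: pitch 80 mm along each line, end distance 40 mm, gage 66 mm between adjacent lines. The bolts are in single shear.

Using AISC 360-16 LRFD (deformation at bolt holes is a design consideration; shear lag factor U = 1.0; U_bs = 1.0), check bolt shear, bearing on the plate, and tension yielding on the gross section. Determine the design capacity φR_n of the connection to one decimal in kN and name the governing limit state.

954.8 kN (bolt shear governs)

Bolt shear: A_b = π(24)²/4 = 452.39 mm². φR_n = 0.75 × 469 × 452.39 × 6 × 1 = 954.8 kN.
Bearing (25 mm plate, F_u = 450 MPa): end bolts L_c = 40 − 27/2 = 26.5, R_n = min(1.2×26.5×25×450, 2.4×24×25×450) = 357.75 kN/bolt; interior L_c = 80 − 27 = 53, R_n = 648 kN/bolt. φR_n = 0.75 × (3×357.75 + 3×648) = 2262.9 kN.
Tension yield (gross): A_g = 269×25 = 6725 mm². φR_n = 0.90 × 345 × 6725 = 2088.1 kN.
Governing: min(954.8, 2262.9, 2088.1) = 954.8 kN → bolt shear.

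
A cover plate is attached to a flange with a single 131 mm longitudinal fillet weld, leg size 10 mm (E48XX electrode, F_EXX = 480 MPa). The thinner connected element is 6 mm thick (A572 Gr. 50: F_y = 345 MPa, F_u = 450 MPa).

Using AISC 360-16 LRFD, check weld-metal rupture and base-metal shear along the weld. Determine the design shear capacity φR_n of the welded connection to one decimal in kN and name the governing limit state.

Weld metal: throat = 0.707×10 = 7.07 mm, L = 131 mm. φR_n = 0.75 × 0.6 × 480 × 7.07 × 131 = 200.1 kN.
Base metal shear (6 mm plate): yield φR_n = 1.0×0.6×345×6×131 = 162.7 kN; rupture φR_n = 0.75×0.6×450×6×131 = 159.2 kN; take 159.2 kN (rupture).
Governing: min(200.1, 159.2) = 159.2 kN → base-metal shear.

159.2 kN (base-metal shear governs)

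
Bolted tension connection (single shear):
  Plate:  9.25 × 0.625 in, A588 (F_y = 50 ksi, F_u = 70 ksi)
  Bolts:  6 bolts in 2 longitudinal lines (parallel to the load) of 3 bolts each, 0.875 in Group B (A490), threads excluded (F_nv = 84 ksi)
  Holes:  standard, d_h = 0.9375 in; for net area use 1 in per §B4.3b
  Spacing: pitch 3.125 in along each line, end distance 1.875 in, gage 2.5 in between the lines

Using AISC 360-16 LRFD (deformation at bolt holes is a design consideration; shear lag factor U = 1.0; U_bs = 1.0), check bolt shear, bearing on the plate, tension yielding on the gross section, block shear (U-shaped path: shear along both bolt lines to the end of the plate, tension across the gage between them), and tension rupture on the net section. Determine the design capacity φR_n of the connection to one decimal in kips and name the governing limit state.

Bolt shear: A_b = π(0.875)²/4 = 0.60132 in². φR_n = 0.75 × 84 × 0.60132 × 6 × 1 = 227.3 kips.
Bearing (0.625 in plate, F_u = 70 ksi): end bolts L_c = 1.875 − 0.9375/2 = 1.40625, R_n = min(1.2×1.40625×0.625×70, 2.4×0.875×0.625×70) = 73.828 kips/bolt; interior L_c = 3.125 − 0.9375 = 2.1875, R_n = 91.875 kips/bolt. φR_n = 0.75 × (2×73.828 + 4×91.875) = 386.4 kips.
Tension yield (gross): A_g = 9.25×0.625 = 5.7813 in². φR_n = 0.90 × 50 × 5.7813 = 260.2 kips.
Block shear: shear path 2×[1.875+2×3.125] = 2×8.125 in, A_gv = 10.156, A_nv = 2×(8.125 − 2.5×1)×0.625 = 7.0313 in²; tension across gage: (2.5 − 1×1)×0.625 = 0.9375 in². R_n = min(0.6×70×7.0313, 0.6×50×10.156) + 1.0×70×0.9375 = min(295.31, 304.68) + 65.625 = 360.94 kips. φR_n = 0.75 × 360.94 = 270.7 kips.
Tension rupture (net): A_n = (9.25 − 2×1)×0.625 = 4.5313 in² (U = 1.0, A_e = A_n). φR_n = 0.75 × 70 × 4.5313 = 237.9 kips.
Governing: min(227.3, 386.4, 260.2, 270.7, 237.9) = 227.3 kips → bolt shear.

227.3 kips (bolt shear governs)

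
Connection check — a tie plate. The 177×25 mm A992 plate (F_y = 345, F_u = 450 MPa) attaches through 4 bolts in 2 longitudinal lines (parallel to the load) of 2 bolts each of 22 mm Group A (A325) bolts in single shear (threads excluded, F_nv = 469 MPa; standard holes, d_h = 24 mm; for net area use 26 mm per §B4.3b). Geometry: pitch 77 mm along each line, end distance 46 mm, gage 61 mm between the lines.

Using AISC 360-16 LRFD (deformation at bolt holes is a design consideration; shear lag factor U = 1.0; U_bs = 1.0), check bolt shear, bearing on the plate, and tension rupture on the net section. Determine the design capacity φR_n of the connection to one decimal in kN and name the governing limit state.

Bolt shear: A_b = π(22)²/4 = 380.13 mm². φR_n = 0.75 × 469 × 380.13 × 4 × 1 = 534.8 kN.
Bearing (25 mm plate, F_u = 450 MPa): end bolts L_c = 46 − 24/2 = 34, R_n = min(1.2×34×25×450, 2.4×22×25×450) = 459 kN/bolt; interior L_c = 77 − 24 = 53, R_n = 594 kN/bolt. φR_n = 0.75 × (2×459 + 2×594) = 1579.5 kN.
Tension rupture (net): A_n = (177 − 2×26)×25 = 3125 mm² (U = 1.0, A_e = A_n). φR_n = 0.75 × 450 × 3125 = 1054.7 kN.
Governing: min(534.8, 1579.5, 1054.7) = 534.8 kN → bolt shear.

534.8 kN (bolt shear governs)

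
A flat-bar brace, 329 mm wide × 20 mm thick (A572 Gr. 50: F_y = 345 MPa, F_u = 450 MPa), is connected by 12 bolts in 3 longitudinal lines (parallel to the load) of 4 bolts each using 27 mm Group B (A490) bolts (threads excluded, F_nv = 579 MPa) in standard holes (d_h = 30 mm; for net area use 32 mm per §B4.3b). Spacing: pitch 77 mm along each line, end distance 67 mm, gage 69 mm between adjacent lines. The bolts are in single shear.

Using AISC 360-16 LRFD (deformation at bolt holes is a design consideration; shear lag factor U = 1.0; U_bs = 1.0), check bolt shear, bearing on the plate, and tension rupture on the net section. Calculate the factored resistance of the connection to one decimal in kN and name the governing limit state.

1572.8 kN (net-section rupture governs)

Bolt shear: A_b = π(27)²/4 = 572.56 mm². φR_n = 0.75 × 579 × 572.56 × 12 × 1 = 2983.6 kN.
Bearing (20 mm plate, F_u = 450 MPa): end bolts L_c = 67 − 30/2 = 52, R_n = min(1.2×52×20×450, 2.4×27×20×450) = 561.6 kN/bolt; interior L_c = 77 − 30 = 47, R_n = 507.6 kN/bolt. φR_n = 0.75 × (3×561.6 + 9×507.6) = 4689.9 kN.
Tension rupture (net): A_n = (329 − 3×32)×20 = 4660 mm² (U = 1.0, A_e = A_n). φR_n = 0.75 × 450 × 4660 = 1572.8 kN.
Governing: min(2983.6, 4689.9, 1572.8) = 1572.8 kN → net-section rupture.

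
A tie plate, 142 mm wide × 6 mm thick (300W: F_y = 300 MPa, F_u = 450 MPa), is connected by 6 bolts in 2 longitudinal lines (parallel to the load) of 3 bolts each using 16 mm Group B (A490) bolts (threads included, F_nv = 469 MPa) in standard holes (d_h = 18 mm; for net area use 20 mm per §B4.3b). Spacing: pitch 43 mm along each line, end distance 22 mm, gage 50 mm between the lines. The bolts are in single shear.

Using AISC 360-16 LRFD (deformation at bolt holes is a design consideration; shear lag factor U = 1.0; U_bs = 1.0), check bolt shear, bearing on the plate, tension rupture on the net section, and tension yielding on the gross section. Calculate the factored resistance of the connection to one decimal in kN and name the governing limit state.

206.6 kN (net-section rupture governs)

Bolt shear: A_b = π(16)²/4 = 201.06 mm². φR_n = 0.75 × 469 × 201.06 × 6 × 1 = 424.3 kN.
Bearing (6 mm plate, F_u = 450 MPa): end bolts L_c = 22 − 18/2 = 13, R_n = min(1.2×13×6×450, 2.4×16×6×450) = 42.12 kN/bolt; interior L_c = 43 − 18 = 25, R_n = 81 kN/bolt. φR_n = 0.75 × (2×42.12 + 4×81) = 306.2 kN.
Tension rupture (net): A_n = (142 − 2×20)×6 = 612 mm² (U = 1.0, A_e = A_n). φR_n = 0.75 × 450 × 612 = 206.6 kN.
Tension yield (gross): A_g = 142×6 = 852 mm². φR_n = 0.90 × 300 × 852 = 230.0 kN.
Governing: min(424.3, 306.2, 206.6, 230.0) = 206.6 kN → net-section rupture.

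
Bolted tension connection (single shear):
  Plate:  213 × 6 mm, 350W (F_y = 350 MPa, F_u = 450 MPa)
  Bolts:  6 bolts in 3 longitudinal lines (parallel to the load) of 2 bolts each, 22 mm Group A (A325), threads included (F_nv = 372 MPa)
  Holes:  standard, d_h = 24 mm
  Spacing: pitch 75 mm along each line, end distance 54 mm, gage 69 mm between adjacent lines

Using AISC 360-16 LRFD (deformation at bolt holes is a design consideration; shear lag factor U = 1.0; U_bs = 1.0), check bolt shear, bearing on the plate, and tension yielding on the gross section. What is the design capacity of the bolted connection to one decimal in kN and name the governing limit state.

402.6 kN (gross-section yield governs)

Bolt shear: A_b = π(22)²/4 = 380.13 mm². φR_n = 0.75 × 372 × 380.13 × 6 × 1 = 636.3 kN.
Bearing (6 mm plate, F_u = 450 MPa): end bolts L_c = 54 − 24/2 = 42, R_n = min(1.2×42×6×450, 2.4×22×6×450) = 136.08 kN/bolt; interior L_c = 75 − 24 = 51, R_n = 142.56 kN/bolt. φR_n = 0.75 × (3×136.08 + 3×142.56) = 626.9 kN.
Tension yield (gross): A_g = 213×6 = 1278 mm². φR_n = 0.90 × 350 × 1278 = 402.6 kN.
Governing: min(636.3, 626.9, 402.6) = 402.6 kN → gross-section yield.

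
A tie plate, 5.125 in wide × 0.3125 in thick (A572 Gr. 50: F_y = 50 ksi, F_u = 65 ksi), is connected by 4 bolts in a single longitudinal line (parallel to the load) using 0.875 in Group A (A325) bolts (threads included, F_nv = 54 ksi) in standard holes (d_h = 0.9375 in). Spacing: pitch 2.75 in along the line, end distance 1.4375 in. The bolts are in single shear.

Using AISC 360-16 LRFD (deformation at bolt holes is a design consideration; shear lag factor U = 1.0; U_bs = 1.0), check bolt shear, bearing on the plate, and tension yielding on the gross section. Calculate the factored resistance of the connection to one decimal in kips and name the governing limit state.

72.1 kips (gross-section yield governs)

Bolt shear: A_b = π(0.875)²/4 = 0.60132 in². φR_n = 0.75 × 54 × 0.60132 × 4 × 1 = 97.4 kips.
Bearing (0.3125 in plate, F_u = 65 ksi): end bolts L_c = 1.4375 − 0.9375/2 = 0.96875, R_n = min(1.2×0.96875×0.3125×65, 2.4×0.875×0.3125×65) = 23.613 kips/bolt; interior L_c = 2.75 − 0.9375 = 1.8125, R_n = 42.656 kips/bolt. φR_n = 0.75 × (1×23.613 + 3×42.656) = 113.7 kips.
Tension yield (gross): A_g = 5.125×0.3125 = 1.6016 in². φR_n = 0.90 × 50 × 1.6016 = 72.1 kips.
Governing: min(97.4, 113.7, 72.1) = 72.1 kips → gross-section yield.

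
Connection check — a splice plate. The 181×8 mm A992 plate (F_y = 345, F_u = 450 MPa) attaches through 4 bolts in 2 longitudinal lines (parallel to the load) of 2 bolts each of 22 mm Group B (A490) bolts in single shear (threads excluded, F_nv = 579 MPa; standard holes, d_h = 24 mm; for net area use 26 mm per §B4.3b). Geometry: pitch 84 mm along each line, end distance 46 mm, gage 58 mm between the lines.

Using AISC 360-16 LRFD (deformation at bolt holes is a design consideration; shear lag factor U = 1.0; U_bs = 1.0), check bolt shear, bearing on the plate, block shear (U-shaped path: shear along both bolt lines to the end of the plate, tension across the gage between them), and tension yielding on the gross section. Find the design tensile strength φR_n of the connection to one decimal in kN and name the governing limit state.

Bolt shear: A_b = π(22)²/4 = 380.13 mm². φR_n = 0.75 × 579 × 380.13 × 4 × 1 = 660.3 kN.
Bearing (8 mm plate, F_u = 450 MPa): end bolts L_c = 46 − 24/2 = 34, R_n = min(1.2×34×8×450, 2.4×22×8×450) = 146.88 kN/bolt; interior L_c = 84 − 24 = 60, R_n = 190.08 kN/bolt. φR_n = 0.75 × (2×146.88 + 2×190.08) = 505.4 kN.
Block shear: shear path 2×[46+1×84] = 2×130 mm, A_gv = 2080, A_nv = 2×(130 − 1.5×26)×8 = 1456 mm²; tension across gage: (58 − 1×26)×8 = 256 mm². R_n = min(0.6×450×1456, 0.6×345×2080) + 1.0×450×256 = min(393.12, 430.56) + 115.2 = 508.32 kN. φR_n = 0.75 × 508.32 = 381.2 kN.
Tension yield (gross): A_g = 181×8 = 1448 mm². φR_n = 0.90 × 345 × 1448 = 449.6 kN.
Governing: min(660.3, 505.4, 381.2, 449.6) = 381.2 kN → block shear.

381.2 kN (block shear governs)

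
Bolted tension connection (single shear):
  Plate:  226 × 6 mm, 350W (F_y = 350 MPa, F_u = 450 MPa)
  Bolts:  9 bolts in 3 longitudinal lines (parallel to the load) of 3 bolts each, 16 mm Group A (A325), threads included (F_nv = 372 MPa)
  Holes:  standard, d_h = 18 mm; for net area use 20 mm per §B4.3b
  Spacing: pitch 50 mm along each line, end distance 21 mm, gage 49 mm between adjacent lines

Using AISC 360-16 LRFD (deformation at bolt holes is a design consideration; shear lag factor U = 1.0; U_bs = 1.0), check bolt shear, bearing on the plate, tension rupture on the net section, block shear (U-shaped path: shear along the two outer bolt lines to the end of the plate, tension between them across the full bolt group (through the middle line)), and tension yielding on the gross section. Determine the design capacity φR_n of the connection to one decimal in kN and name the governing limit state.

290.0 kN (block shear governs)

Bolt shear: A_b = π(16)²/4 = 201.06 mm². φR_n = 0.75 × 372 × 201.06 × 9 × 1 = 504.9 kN.
Bearing (6 mm plate, F_u = 450 MPa): end bolts L_c = 21 − 18/2 = 12, R_n = min(1.2×12×6×450, 2.4×16×6×450) = 38.88 kN/bolt; interior L_c = 50 − 18 = 32, R_n = 103.68 kN/bolt. φR_n = 0.75 × (3×38.88 + 6×103.68) = 554.0 kN.
Tension rupture (net): A_n = (226 − 3×20)×6 = 996 mm² (U = 1.0, A_e = A_n). φR_n = 0.75 × 450 × 996 = 336.2 kN.
Block shear: shear path 2×[21+2×50] = 2×121 mm, A_gv = 1452, A_nv = 2×(121 − 2.5×20)×6 = 852 mm²; tension across gage: (98 − 2×20)×6 = 348 mm². R_n = min(0.6×450×852, 0.6×350×1452) + 1.0×450×348 = min(230.04, 304.92) + 156.6 = 386.64 kN. φR_n = 0.75 × 386.64 = 290.0 kN.
Tension yield (gross): A_g = 226×6 = 1356 mm². φR_n = 0.90 × 350 × 1356 = 427.1 kN.
Governing: min(504.9, 554.0, 336.2, 290.0, 427.1) = 290.0 kN → block shear.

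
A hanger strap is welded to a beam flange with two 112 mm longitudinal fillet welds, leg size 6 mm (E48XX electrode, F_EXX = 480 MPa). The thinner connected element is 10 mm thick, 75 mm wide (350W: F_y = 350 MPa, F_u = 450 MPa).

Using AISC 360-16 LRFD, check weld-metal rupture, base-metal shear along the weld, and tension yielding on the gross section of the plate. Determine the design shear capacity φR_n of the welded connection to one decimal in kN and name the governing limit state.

205.2 kN (weld metal governs)

Weld metal: throat = 0.707×6 = 4.242 mm, L = 2×112 = 224 mm. φR_n = 0.75 × 0.6 × 480 × 4.242 × 224 = 205.2 kN.
Base metal shear (10 mm plate): yield φR_n = 1.0×0.6×350×10×224 = 470.4 kN; rupture φR_n = 0.75×0.6×450×10×224 = 453.6 kN; take 453.6 kN (rupture).
Tension yield (gross): A_g = 75×10 = 750 mm². φR_n = 0.90 × 350 × 750 = 236.3 kN.
Governing: min(205.2, 453.6, 236.3) = 205.2 kN → weld metal.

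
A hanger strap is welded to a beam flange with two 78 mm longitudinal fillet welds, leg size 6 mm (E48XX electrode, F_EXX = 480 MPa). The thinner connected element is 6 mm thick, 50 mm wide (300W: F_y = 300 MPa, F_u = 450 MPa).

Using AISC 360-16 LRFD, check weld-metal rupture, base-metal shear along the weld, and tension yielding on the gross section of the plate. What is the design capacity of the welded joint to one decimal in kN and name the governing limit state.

Weld metal: throat = 0.707×6 = 4.242 mm, L = 2×78 = 156 mm. φR_n = 0.75 × 0.6 × 480 × 4.242 × 156 = 142.9 kN.
Base metal shear (6 mm plate): yield φR_n = 1.0×0.6×300×6×156 = 168.5 kN; rupture φR_n = 0.75×0.6×450×6×156 = 189.5 kN; take 168.5 kN (yield).
Tension yield (gross): A_g = 50×6 = 300 mm². φR_n = 0.90 × 300 × 300 = 81.0 kN.
Governing: min(142.9, 168.5, 81.0) = 81.0 kN → gross-section yield.

81.0 kN (gross-section yield governs)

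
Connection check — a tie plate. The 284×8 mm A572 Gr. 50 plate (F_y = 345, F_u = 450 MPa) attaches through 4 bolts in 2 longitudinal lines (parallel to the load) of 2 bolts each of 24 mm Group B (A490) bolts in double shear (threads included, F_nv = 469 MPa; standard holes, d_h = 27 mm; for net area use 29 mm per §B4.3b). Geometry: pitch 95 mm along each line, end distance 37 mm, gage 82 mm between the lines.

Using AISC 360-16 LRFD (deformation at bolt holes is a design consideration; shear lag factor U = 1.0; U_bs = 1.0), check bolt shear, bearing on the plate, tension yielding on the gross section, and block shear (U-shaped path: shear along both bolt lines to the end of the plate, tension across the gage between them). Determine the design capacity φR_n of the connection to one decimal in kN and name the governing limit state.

429.8 kN (block shear governs)

Bolt shear: A_b = π(24)²/4 = 452.39 mm². φR_n = 0.75 × 469 × 452.39 × 4 × 2 = 1273.0 kN.
Bearing (8 mm plate, F_u = 450 MPa): end bolts L_c = 37 − 27/2 = 23.5, R_n = min(1.2×23.5×8×450, 2.4×24×8×450) = 101.52 kN/bolt; interior L_c = 95 − 27 = 68, R_n = 207.36 kN/bolt. φR_n = 0.75 × (2×101.52 + 2×207.36) = 463.3 kN.
Tension yield (gross): A_g = 284×8 = 2272 mm². φR_n = 0.90 × 345 × 2272 = 705.5 kN.
Block shear: shear path 2×[37+1×95] = 2×132 mm, A_gv = 2112, A_nv = 2×(132 − 1.5×29)×8 = 1416 mm²; tension across gage: (82 − 1×29)×8 = 424 mm². R_n = min(0.6×450×1416, 0.6×345×2112) + 1.0×450×424 = min(382.32, 437.18) + 190.8 = 573.12 kN. φR_n = 0.75 × 573.12 = 429.8 kN.
Governing: min(1273.0, 463.3, 705.5, 429.8) = 429.8 kN → block shear.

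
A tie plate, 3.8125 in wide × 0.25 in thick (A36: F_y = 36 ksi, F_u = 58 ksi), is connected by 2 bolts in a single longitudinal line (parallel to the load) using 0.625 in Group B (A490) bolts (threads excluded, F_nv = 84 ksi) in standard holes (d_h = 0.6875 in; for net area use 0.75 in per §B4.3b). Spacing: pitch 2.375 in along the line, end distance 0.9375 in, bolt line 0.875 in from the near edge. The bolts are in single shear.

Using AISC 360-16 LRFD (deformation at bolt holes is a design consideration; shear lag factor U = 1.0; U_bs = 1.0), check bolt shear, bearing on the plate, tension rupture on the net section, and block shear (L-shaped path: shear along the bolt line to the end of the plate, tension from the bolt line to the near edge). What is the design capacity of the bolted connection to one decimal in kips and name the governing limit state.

18.9 kips (block shear governs)

Bolt shear: A_b = π(0.625)²/4 = 0.3068 in². φR_n = 0.75 × 84 × 0.3068 × 2 × 1 = 38.7 kips.
Bearing (0.25 in plate, F_u = 58 ksi): end bolts L_c = 0.9375 − 0.6875/2 = 0.59375, R_n = min(1.2×0.59375×0.25×58, 2.4×0.625×0.25×58) = 10.331 kips/bolt; interior L_c = 2.375 − 0.6875 = 1.6875, R_n = 21.75 kips/bolt. φR_n = 0.75 × (1×10.331 + 1×21.75) = 24.1 kips.
Tension rupture (net): A_n = (3.8125 − 1×0.75)×0.25 = 0.76563 in² (U = 1.0, A_e = A_n). φR_n = 0.75 × 58 × 0.76563 = 33.3 kips.
Block shear: shear path 1×[0.9375+1×2.375] = 1×3.3125 in, A_gv = 0.82813, A_nv = 1×(3.3125 − 1.5×0.75)×0.25 = 0.54688 in²; tension to near edge: (0.875 − 0.5×0.75)×0.25 = 0.125 in². R_n = min(0.6×58×0.54688, 0.6×36×0.82813) + 1.0×58×0.125 = min(19.031, 17.888) + 7.25 = 25.138 kips. φR_n = 0.75 × 25.138 = 18.9 kips.
Governing: min(38.7, 24.1, 33.3, 18.9) = 18.9 kips → block shear.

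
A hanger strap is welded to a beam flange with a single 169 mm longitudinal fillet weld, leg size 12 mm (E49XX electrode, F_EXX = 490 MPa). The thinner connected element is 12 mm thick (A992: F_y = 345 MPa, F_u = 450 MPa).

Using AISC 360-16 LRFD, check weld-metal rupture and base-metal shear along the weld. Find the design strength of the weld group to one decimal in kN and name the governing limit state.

316.2 kN (weld metal governs)

Weld metal: throat = 0.707×12 = 8.484 mm, L = 169 mm. φR_n = 0.75 × 0.6 × 490 × 8.484 × 169 = 316.2 kN.
Base metal shear (12 mm plate): yield φR_n = 1.0×0.6×345×12×169 = 419.8 kN; rupture φR_n = 0.75×0.6×450×12×169 = 410.7 kN; take 410.7 kN (rupture).
Governing: min(316.2, 410.7) = 316.2 kN → weld metal.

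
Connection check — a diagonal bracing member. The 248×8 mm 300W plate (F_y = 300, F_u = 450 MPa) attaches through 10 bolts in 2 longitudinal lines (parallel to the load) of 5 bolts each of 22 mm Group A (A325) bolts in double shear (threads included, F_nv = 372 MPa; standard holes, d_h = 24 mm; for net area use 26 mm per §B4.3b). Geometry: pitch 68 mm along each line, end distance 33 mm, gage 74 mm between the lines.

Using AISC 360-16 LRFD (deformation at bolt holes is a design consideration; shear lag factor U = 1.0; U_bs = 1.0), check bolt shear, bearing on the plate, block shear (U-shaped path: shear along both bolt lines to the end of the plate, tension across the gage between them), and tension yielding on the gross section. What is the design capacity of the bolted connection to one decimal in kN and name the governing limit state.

535.7 kN (gross-section yield governs)

Bolt shear: A_b = π(22)²/4 = 380.13 mm². φR_n = 0.75 × 372 × 380.13 × 10 × 2 = 2121.1 kN.
Bearing (8 mm plate, F_u = 450 MPa): end bolts L_c = 33 − 24/2 = 21, R_n = min(1.2×21×8×450, 2.4×22×8×450) = 90.72 kN/bolt; interior L_c = 68 − 24 = 44, R_n = 190.08 kN/bolt. φR_n = 0.75 × (2×90.72 + 8×190.08) = 1276.6 kN.
Block shear: shear path 2×[33+4×68] = 2×305 mm, A_gv = 4880, A_nv = 2×(305 − 4.5×26)×8 = 3008 mm²; tension across gage: (74 − 1×26)×8 = 384 mm². R_n = min(0.6×450×3008, 0.6×300×4880) + 1.0×450×384 = min(812.16, 878.4) + 172.8 = 984.96 kN. φR_n = 0.75 × 984.96 = 738.7 kN.
Tension yield (gross): A_g = 248×8 = 1984 mm². φR_n = 0.90 × 300 × 1984 = 535.7 kN.
Governing: min(2121.1, 1276.6, 738.7, 535.7) = 535.7 kN → gross-section yield.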